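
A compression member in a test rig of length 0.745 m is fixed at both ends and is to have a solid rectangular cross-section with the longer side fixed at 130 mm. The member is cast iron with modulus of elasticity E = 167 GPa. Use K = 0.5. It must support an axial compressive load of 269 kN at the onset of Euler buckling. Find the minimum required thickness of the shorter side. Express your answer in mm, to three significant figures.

b ≈ 12.8 mm

L_e = K·L = 0.5 × 0.745 = 0.3725 m
Required I = P_cr·L_e²/(π²E) = 2.690×10^5 × 0.3725² / (π² × 1.67×10^11) = 2.265×10^-8 m⁴
I_req = 2.265×10^4 mm⁴
Rectangle, weak axis: I_min = h·b³/12 with h = 130 mm fixed  ⇒  b = (12I/h)^(1/3) = 12.8 mm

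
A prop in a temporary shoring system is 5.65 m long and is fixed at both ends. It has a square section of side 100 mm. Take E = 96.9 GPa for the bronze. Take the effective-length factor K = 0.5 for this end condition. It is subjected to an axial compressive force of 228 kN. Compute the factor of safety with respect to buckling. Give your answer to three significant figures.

I = a⁴/12 = 100⁴/12 = 8.333×10^6 mm⁴
I = 8.333×10^6 mm⁴ = 8.333×10^-6 m⁴
Effective length L_e = K·L = 0.5 × 5.65 = 2.825 m
P_cr = π²EI / L_e² = π² × 96.9×10⁹ × 8.333×10^-6 / 2.825² = 9.986×10^5 N
Factor of safety n = P_cr / P = 998.63 / 228 = 4.38

n ≈ 4.38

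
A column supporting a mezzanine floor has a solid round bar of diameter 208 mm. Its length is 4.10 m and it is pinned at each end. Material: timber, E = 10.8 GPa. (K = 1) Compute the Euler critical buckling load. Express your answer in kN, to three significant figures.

I = πd⁴/64 = π×208⁴/64 = 9.188×10^7 mm⁴
I = 9.188×10^7 mm⁴ = 9.188×10^-5 m⁴
Effective length L_e = K·L = 1 × 4.10 = 4.100 m
P_cr = π²EI / L_e² = π² × 10.8×10⁹ × 9.188×10^-5 / 4.100² = 5.826×10^5 N

P_cr ≈ 583 kN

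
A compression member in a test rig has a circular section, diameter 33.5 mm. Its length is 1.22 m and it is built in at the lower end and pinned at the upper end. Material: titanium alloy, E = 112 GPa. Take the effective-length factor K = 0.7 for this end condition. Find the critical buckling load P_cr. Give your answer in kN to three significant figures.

I = πd⁴/64 = π×33.5⁴/64 = 6.182×10^4 mm⁴
I = 6.182×10^4 mm⁴ = 6.182×10^-8 m⁴
Effective length L_e = K·L = 0.7 × 1.22 = 0.8540 m
P_cr = π²EI / L_e² = π² × 112×10⁹ × 6.182×10^-8 / 0.8540² = 9.370×10^4 N

P_cr ≈ 93.7 kN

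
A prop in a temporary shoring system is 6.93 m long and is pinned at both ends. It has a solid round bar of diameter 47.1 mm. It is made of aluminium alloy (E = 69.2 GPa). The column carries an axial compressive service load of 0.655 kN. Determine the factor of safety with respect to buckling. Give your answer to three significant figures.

n ≈ 5.25

I = πd⁴/64 = π×47.1⁴/64 = 2.416×10^5 mm⁴
I = 2.416×10^5 mm⁴ = 2.416×10^-7 m⁴
Effective length L_e = K·L = 1 × 6.93 = 6.930 m
P_cr = π²EI / L_e² = π² × 69.2×10⁹ × 2.416×10^-7 / 6.930² = 3.436×10^3 N
Factor of safety n = P_cr / P = 3.4355 / 0.655 = 5.25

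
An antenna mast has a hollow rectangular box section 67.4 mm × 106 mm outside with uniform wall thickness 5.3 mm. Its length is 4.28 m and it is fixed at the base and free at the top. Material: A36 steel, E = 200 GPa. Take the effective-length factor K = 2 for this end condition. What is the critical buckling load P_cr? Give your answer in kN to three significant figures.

P_cr ≈ 33.6 kN

Inner dimensions: h_i = 106 − 2×5.3 = 95.40 mm, b_i = 67.4 − 2×5.3 = 56.80 mm
Weak-axis I_min = (h_o·b_o³ − h_i·b_i³)/12 with b_o = 67.4, b_i = 56.80 mm (shorter outer/inner sides).
I_min = (106×67.4³ − 95.40×56.80³)/12 = 1.248×10^6 mm⁴
I = 1.248×10^6 mm⁴ = 1.248×10^-6 m⁴
Effective length L_e = K·L = 2 × 4.28 = 8.560 m
P_cr = π²EI / L_e² = π² × 200×10⁹ × 1.248×10^-6 / 8.560² = 3.361×10^4 N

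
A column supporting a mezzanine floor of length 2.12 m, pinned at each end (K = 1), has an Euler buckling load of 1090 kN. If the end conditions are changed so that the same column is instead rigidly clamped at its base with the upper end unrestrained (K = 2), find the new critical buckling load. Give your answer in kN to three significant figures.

P_cr ∝ 1/K², so P_cr,new = P_cr,old × (K_old/K_new)² = 1090 × (1/2)²
= 1090 × 0.2500 = 272 kN

P_cr ≈ 272 kN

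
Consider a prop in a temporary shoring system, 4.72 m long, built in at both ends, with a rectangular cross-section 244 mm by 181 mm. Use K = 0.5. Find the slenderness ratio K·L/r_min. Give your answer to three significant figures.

For a rectangle r_min = b/√12 = 181/√12 = 52.25 mm
L_e = K·L = 0.5 × 4.72 m = 2.360 m = 2360.0 mm
λ = L_e / r_min = 2360.0 / 52.25 = 45.2

λ ≈ 45.2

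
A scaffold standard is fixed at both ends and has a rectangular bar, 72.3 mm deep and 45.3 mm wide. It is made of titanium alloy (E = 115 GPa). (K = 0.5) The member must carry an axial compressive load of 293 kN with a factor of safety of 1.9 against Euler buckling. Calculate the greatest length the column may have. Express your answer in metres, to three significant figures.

Buckling occurs about the weak axis: I_min = h·b³/12 with b = 45.3 mm (the shorter side).
I_min = 72.3×45.3³/12 = 5.601×10^5 mm⁴
I = 5.601×10^-7 m⁴
Required critical load P_cr = n·P = 1.9 × 293 = 556.7 kN = 5.567×10^5 N
From P_cr = π²EI/(K·L)²:  L = (1/K)·√(π²EI/P_cr) = (1/0.5)·√(π²×1.15×10^11×5.601×10^-7/5.567×10^5)
L = 2.14 m

L_max ≈ 2.14 m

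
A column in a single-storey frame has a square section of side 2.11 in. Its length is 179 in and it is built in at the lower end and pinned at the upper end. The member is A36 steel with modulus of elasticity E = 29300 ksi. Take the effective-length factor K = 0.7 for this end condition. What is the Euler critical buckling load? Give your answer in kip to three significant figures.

P_cr ≈ 30.4 kip

I = a⁴/12 = 2.11⁴/12 = 1.652 in⁴
Effective length L_e = K·L = 0.7 × 179 = 125.3 in
P_cr = π²EI / L_e² = π² × 29300×10³ × 1.652 / 125.3² = 3.042×10^4 lb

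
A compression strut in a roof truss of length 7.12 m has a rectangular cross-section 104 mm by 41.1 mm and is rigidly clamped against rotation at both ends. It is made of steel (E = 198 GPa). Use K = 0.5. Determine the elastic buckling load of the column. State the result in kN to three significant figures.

Buckling occurs about the weak axis: I_min = h·b³/12 with b = 41.1 mm (the shorter side).
I_min = 104×41.1³/12 = 6.017×10^5 mm⁴
I = 6.017×10^5 mm⁴ = 6.017×10^-7 m⁴
Effective length L_e = K·L = 0.5 × 7.12 = 3.560 m
P_cr = π²EI / L_e² = π² × 198×10⁹ × 6.017×10^-7 / 3.560² = 9.278×10^4 N

P_cr ≈ 92.8 kN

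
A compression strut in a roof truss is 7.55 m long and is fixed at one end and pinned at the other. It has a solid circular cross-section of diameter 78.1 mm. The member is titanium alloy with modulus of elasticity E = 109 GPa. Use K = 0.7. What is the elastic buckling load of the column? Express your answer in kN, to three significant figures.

P_cr ≈ 70.3 kN

I = πd⁴/64 = π×78.1⁴/64 = 1.826×10^6 mm⁴
I = 1.826×10^6 mm⁴ = 1.826×10^-6 m⁴
Effective length L_e = K·L = 0.7 × 7.55 = 5.285 m
P_cr = π²EI / L_e² = π² × 109×10⁹ × 1.826×10^-6 / 5.285² = 7.034×10^4 N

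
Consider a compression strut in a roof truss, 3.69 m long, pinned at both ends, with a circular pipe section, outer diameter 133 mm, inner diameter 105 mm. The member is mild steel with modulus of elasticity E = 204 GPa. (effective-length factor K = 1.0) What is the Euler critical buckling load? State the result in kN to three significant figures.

P_cr ≈ 1390 kN

d_o = 133 mm, d_i = 105 mm
I = π(d_o⁴ − d_i⁴)/64 = π(133⁴ − 105.0⁴)/64 = 9.393×10^6 mm⁴
I = 9.393×10^6 mm⁴ = 9.393×10^-6 m⁴
Effective length L_e = K·L = 1 × 3.69 = 3.690 m
P_cr = π²EI / L_e² = π² × 204×10⁹ × 9.393×10^-6 / 3.690² = 1.389×10^6 N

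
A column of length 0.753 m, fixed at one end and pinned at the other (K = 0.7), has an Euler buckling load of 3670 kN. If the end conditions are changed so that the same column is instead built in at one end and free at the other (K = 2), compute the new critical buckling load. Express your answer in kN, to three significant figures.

P_cr ≈ 450 kN

P_cr ∝ 1/K², so P_cr,new = P_cr,old × (K_old/K_new)² = 3670 × (0.7/2)²
= 3670 × 0.1225 = 450 kN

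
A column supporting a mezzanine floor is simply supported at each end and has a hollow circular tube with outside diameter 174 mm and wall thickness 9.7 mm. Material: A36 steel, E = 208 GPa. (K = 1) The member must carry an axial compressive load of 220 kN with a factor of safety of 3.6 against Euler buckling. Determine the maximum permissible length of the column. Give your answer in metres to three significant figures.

Inner diameter d_i = 174 − 2×9.7 = 154.6 mm
I = π(d_o⁴ − d_i⁴)/64 = π(174⁴ − 154.6⁴)/64 = 1.695×10^7 mm⁴
I = 1.695×10^-5 m⁴
Required critical load P_cr = n·P = 3.6 × 220 = 792.0 kN = 7.920×10^5 N
From P_cr = π²EI/(K·L)²:  L = (1/K)·√(π²EI/P_cr) = (1/1)·√(π²×2.08×10^11×1.695×10^-5/7.920×10^5)
L = 6.63 m

L_max ≈ 6.63 m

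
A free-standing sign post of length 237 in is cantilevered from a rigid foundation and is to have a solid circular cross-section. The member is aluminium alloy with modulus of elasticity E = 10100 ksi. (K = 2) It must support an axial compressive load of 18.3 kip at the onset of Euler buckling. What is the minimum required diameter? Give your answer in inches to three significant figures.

L_e = K·L = 2 × 237 = 474.0 in
Required I = P_cr·L_e²/(π²E) = 1.830×10^4 × 474.0² / (π² × 1.01×10^7) = 41.25 in⁴
Solid circle: I = πd⁴/64  ⇒  d = (64I/π)^(1/4) = (64×41.25/π)^(1/4) = 5.38 in

d ≈ 5.38 in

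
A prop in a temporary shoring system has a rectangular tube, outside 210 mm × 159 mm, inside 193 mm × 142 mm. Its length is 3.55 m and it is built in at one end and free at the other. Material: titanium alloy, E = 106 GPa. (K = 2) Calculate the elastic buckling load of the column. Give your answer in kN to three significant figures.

Weak-axis I_min = (h_o·b_o³ − h_i·b_i³)/12 with b_o = 159, b_i = 142.0 mm (shorter outer/inner sides).
I_min = (210×159³ − 193.0×142.0³)/12 = 2.429×10^7 mm⁴
I = 2.429×10^7 mm⁴ = 2.429×10^-5 m⁴
Effective length L_e = K·L = 2 × 3.55 = 7.100 m
P_cr = π²EI / L_e² = π² × 106×10⁹ × 2.429×10^-5 / 7.100² = 5.042×10^5 N

P_cr ≈ 504 kN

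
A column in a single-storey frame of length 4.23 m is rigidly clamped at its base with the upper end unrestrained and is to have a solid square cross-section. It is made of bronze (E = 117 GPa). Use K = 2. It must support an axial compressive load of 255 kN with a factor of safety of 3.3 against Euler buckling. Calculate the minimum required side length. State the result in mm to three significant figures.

Required P_cr = n·P = 3.3 × 255 = 841.5 kN
L_e = K·L = 2 × 4.23 = 8.460 m
Required I = P_cr·L_e²/(π²E) = 8.415×10^5 × 8.460² / (π² × 1.17×10^11) = 5.216×10^-5 m⁴
I_req = 5.216×10^7 mm⁴
Solid square: I = a⁴/12  ⇒  a = (12I)^(1/4) = (12×5.216×10^7)^(1/4) = 158 mm

a ≈ 158 mm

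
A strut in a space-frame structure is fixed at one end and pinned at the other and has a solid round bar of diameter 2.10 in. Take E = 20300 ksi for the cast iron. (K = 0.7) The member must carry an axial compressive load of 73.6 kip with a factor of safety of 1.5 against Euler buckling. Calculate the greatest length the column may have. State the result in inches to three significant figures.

I = πd⁴/64 = π×2.10⁴/64 = 0.9547 in⁴
Required critical load P_cr = n·P = 1.5 × 73.6 = 110.4 kip = 1.104×10^5 lb
From P_cr = π²EI/(K·L)²:  L = (1/K)·√(π²EI/P_cr) = (1/0.7)·√(π²×2.03×10^7×0.9547/1.104×10^5)
L = 59.5 in

L_max ≈ 59.5 in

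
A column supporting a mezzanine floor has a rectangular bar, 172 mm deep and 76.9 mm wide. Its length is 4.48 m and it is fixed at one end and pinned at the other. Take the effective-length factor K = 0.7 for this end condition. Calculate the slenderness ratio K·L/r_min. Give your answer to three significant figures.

λ ≈ 141

For a rectangle r_min = b/√12 = 76.9/√12 = 22.20 mm
L_e = K·L = 0.7 × 4.48 m = 3.136 m = 3136.0 mm
λ = L_e / r_min = 3136.0 / 22.20 = 141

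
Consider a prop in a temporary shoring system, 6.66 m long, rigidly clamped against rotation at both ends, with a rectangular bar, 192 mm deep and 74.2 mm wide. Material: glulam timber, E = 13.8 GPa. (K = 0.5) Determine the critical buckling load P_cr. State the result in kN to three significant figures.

P_cr ≈ 80.3 kN

Buckling occurs about the weak axis: I_min = h·b³/12 with b = 74.2 mm (the shorter side).
I_min = 192×74.2³/12 = 6.536×10^6 mm⁴
I = 6.536×10^6 mm⁴ = 6.536×10^-6 m⁴
Effective length L_e = K·L = 0.5 × 6.66 = 3.330 m
P_cr = π²EI / L_e² = π² × 13.8×10⁹ × 6.536×10^-6 / 3.330² = 8.028×10^4 N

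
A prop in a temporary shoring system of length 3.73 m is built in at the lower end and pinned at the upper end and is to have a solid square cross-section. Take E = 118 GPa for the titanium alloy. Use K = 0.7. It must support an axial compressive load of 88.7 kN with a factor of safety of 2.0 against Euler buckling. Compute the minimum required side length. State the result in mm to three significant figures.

Required P_cr = n·P = 2.0 × 88.7 = 177.4 kN
L_e = K·L = 0.7 × 3.73 = 2.611 m
Required I = P_cr·L_e²/(π²E) = 1.774×10^5 × 2.611² / (π² × 1.18×10^11) = 1.038×10^-6 m⁴
I_req = 1.038×10^6 mm⁴
Solid square: I = a⁴/12  ⇒  a = (12I)^(1/4) = (12×1.038×10^6)^(1/4) = 59.4 mm

a ≈ 59.4 mm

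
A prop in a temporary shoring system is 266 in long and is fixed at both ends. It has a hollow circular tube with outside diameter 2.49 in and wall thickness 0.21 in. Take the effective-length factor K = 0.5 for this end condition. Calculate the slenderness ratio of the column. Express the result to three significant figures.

Inner diameter d_i = 2.49 − 2×0.21 = 2.070 in
I = π(d_o⁴ − d_i⁴)/64 = π(2.49⁴ − 2.070⁴)/64 = 0.9857 in⁴
A = 1.504 in²;  r_min = √(I/A) = √(0.9857/1.504) = 0.8095 in
L_e = K·L = 0.5 × 266 = 133.0 in
λ = L_e / r_min = 133.00 / 0.8095 = 164

λ ≈ 164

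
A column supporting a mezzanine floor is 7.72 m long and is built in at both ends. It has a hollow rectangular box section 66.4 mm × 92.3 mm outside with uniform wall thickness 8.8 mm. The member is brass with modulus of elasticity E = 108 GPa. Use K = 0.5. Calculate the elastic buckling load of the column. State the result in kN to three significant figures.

Inner dimensions: h_i = 92.3 − 2×8.8 = 74.70 mm, b_i = 66.4 − 2×8.8 = 48.80 mm
Weak-axis I_min = (h_o·b_o³ − h_i·b_i³)/12 with b_o = 66.4, b_i = 48.80 mm (shorter outer/inner sides).
I_min = (92.3×66.4³ − 74.70×48.80³)/12 = 1.528×10^6 mm⁴
I = 1.528×10^6 mm⁴ = 1.528×10^-6 m⁴
Effective length L_e = K·L = 0.5 × 7.72 = 3.860 m
P_cr = π²EI / L_e² = π² × 108×10⁹ × 1.528×10^-6 / 3.860² = 1.093×10^5 N

P_cr ≈ 109 kN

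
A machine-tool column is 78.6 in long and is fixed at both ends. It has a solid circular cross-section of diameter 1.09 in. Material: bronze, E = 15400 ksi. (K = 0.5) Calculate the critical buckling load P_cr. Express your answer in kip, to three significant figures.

I = πd⁴/64 = π×1.09⁴/64 = 6.929×10^-2 in⁴
Effective length L_e = K·L = 0.5 × 78.6 = 39.30 in
P_cr = π²EI / L_e² = π² × 15400×10³ × 6.929×10^-2 / 39.30² = 6.819×10^3 lb

P_cr ≈ 6.82 kip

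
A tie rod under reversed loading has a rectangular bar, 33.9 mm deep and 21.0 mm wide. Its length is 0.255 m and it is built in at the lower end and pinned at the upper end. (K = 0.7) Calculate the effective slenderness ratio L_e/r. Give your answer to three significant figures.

Buckling occurs about the weak axis: I_min = h·b³/12 with b = 21.0 mm (the shorter side).
I_min = 33.9×21.0³/12 = 2.616×10^4 mm⁴
A = 711.9 mm²;  r_min = √(I/A) = √(2.616×10^4/711.9) = 6.062 mm
L_e = K·L = 0.7 × 0.255 m = 0.1785 m = 178.50 mm
λ = L_e / r_min = 178.50 / 6.062 = 29.4

λ ≈ 29.4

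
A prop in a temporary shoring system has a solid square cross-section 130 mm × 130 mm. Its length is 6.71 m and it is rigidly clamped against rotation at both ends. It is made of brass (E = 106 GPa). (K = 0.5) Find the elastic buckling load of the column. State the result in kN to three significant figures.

I = a⁴/12 = 130⁴/12 = 2.380×10^7 mm⁴
I = 2.380×10^7 mm⁴ = 2.380×10^-5 m⁴
Effective length L_e = K·L = 0.5 × 6.71 = 3.355 m
P_cr = π²EI / L_e² = π² × 106×10⁹ × 2.380×10^-5 / 3.355² = 2.212×10^6 N

P_cr ≈ 2210 kN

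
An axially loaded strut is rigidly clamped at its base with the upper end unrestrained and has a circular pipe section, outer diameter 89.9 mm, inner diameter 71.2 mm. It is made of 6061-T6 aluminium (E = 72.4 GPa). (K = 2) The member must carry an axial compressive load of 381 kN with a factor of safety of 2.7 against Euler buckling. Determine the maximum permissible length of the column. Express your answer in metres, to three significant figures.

L_max ≈ 0.581 m

d_o = 89.9 mm, d_i = 71.2 mm
I = π(d_o⁴ − d_i⁴)/64 = π(89.9⁴ − 71.20⁴)/64 = 1.945×10^6 mm⁴
I = 1.945×10^-6 m⁴
Required critical load P_cr = n·P = 2.7 × 381 = 1029 kN = 1.029×10^6 N
From P_cr = π²EI/(K·L)²:  L = (1/K)·√(π²EI/P_cr) = (1/2)·√(π²×7.24×10^10×1.945×10^-6/1.029×10^6)
L = 0.581 m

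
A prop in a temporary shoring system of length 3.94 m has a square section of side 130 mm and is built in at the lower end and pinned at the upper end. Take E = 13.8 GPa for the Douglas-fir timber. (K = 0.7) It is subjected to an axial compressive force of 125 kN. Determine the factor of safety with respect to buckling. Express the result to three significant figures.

n ≈ 3.41

I = a⁴/12 = 130⁴/12 = 2.380×10^7 mm⁴
I = 2.380×10^7 mm⁴ = 2.380×10^-5 m⁴
Effective length L_e = K·L = 0.7 × 3.94 = 2.758 m
P_cr = π²EI / L_e² = π² × 13.8×10⁹ × 2.380×10^-5 / 2.758² = 4.262×10^5 N
Factor of safety n = P_cr / P = 426.17 / 125 = 3.41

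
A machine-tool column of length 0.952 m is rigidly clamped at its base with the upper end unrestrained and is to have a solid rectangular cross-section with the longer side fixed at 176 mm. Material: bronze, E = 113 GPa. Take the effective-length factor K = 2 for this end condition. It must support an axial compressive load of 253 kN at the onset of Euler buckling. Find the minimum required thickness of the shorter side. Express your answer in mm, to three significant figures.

b ≈ 38.3 mm

L_e = K·L = 2 × 0.952 = 1.904 m
Required I = P_cr·L_e²/(π²E) = 2.530×10^5 × 1.904² / (π² × 1.13×10^11) = 8.224×10^-7 m⁴
I_req = 8.224×10^5 mm⁴
Rectangle, weak axis: I_min = h·b³/12 with h = 176 mm fixed  ⇒  b = (12I/h)^(1/3) = 38.3 mm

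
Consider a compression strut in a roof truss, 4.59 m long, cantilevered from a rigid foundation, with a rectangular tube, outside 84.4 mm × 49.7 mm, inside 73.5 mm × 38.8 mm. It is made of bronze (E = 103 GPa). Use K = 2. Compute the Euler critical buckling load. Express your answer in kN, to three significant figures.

Weak-axis I_min = (h_o·b_o³ − h_i·b_i³)/12 with b_o = 49.7, b_i = 38.80 mm (shorter outer/inner sides).
I_min = (84.4×49.7³ − 73.50×38.80³)/12 = 5.057×10^5 mm⁴
I = 5.057×10^5 mm⁴ = 5.057×10^-7 m⁴
Effective length L_e = K·L = 2 × 4.59 = 9.180 m
P_cr = π²EI / L_e² = π² × 103×10⁹ × 5.057×10^-7 / 9.180² = 6.100×10^3 N

P_cr ≈ 6.10 kN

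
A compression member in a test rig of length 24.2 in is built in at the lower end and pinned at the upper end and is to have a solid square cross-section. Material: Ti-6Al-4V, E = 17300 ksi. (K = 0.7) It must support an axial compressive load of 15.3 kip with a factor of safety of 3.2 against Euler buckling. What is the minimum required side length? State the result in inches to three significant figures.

Required P_cr = n·P = 3.2 × 15.3 = 48.96 kip
L_e = K·L = 0.7 × 24.2 = 16.94 in
Required I = P_cr·L_e²/(π²E) = 4.896×10^4 × 16.94² / (π² × 1.73×10^7) = 8.229×10^-2 in⁴
Solid square: I = a⁴/12  ⇒  a = (12I)^(1/4) = (12×8.229×10^-2)^(1/4) = 0.997 in

a ≈ 0.997 in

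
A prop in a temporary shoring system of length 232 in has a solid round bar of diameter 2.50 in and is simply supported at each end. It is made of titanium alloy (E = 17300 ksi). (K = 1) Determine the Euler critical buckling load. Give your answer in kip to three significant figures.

I = πd⁴/64 = π×2.50⁴/64 = 1.917 in⁴
Effective length L_e = K·L = 1 × 232 = 232.0 in
P_cr = π²EI / L_e² = π² × 17300×10³ × 1.917 / 232.0² = 6.083×10^3 lb

P_cr ≈ 6.08 kip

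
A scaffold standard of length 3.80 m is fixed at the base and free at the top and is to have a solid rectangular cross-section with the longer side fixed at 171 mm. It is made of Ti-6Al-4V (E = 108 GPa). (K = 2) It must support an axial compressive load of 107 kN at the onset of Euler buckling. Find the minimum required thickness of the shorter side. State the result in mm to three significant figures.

L_e = K·L = 2 × 3.80 = 7.600 m
Required I = P_cr·L_e²/(π²E) = 1.070×10^5 × 7.600² / (π² × 1.08×10^11) = 5.798×10^-6 m⁴
I_req = 5.798×10^6 mm⁴
Rectangle, weak axis: I_min = h·b³/12 with h = 171 mm fixed  ⇒  b = (12I/h)^(1/3) = 74.1 mm

b ≈ 74.1 mm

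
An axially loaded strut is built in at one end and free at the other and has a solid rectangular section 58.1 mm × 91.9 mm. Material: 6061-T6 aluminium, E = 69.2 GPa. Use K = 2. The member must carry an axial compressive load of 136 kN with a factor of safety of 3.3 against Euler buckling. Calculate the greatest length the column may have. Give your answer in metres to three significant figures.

L_max ≈ 0.756 m

Buckling occurs about the weak axis: I_min = h·b³/12 with b = 58.1 mm (the shorter side).
I_min = 91.9×58.1³/12 = 1.502×10^6 mm⁴
I = 1.502×10^-6 m⁴
Required critical load P_cr = n·P = 3.3 × 136 = 448.8 kN = 4.488×10^5 N
From P_cr = π²EI/(K·L)²:  L = (1/K)·√(π²EI/P_cr) = (1/2)·√(π²×6.92×10^10×1.502×10^-6/4.488×10^5)
L = 0.756 m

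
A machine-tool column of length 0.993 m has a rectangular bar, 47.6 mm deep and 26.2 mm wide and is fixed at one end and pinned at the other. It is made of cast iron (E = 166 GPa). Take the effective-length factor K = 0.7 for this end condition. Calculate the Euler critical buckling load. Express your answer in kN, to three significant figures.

Buckling occurs about the weak axis: I_min = h·b³/12 with b = 26.2 mm (the shorter side).
I_min = 47.6×26.2³/12 = 7.134×10^4 mm⁴
I = 7.134×10^4 mm⁴ = 7.134×10^-8 m⁴
Effective length L_e = K·L = 0.7 × 0.993 = 0.6951 m
P_cr = π²EI / L_e² = π² × 166×10⁹ × 7.134×10^-8 / 0.6951² = 2.419×10^5 N

P_cr ≈ 242 kN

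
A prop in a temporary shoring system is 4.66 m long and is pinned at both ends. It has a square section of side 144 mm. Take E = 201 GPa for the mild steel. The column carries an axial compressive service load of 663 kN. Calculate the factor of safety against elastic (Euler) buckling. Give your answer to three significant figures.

n ≈ 4.94

I = a⁴/12 = 144⁴/12 = 3.583×10^7 mm⁴
I = 3.583×10^7 mm⁴ = 3.583×10^-5 m⁴
Effective length L_e = K·L = 1 × 4.66 = 4.660 m
P_cr = π²EI / L_e² = π² × 201×10⁹ × 3.583×10^-5 / 4.660² = 3.273×10^6 N
Factor of safety n = P_cr / P = 3273.4 / 663 = 4.94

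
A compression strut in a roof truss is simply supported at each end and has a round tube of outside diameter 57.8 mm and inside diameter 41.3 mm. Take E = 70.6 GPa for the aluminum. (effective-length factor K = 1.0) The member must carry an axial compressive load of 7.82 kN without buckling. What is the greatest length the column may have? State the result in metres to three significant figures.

L_max ≈ 6.01 m

d_o = 57.8 mm, d_i = 41.3 mm
I = π(d_o⁴ − d_i⁴)/64 = π(57.8⁴ − 41.30⁴)/64 = 4.051×10^5 mm⁴
I = 4.051×10^-7 m⁴
At the buckling limit P_cr = P = 7.820×10^3 N
From P_cr = π²EI/(K·L)²:  L = (1/K)·√(π²EI/P_cr) = (1/1)·√(π²×7.06×10^10×4.051×10^-7/7.820×10^3)
L = 6.01 m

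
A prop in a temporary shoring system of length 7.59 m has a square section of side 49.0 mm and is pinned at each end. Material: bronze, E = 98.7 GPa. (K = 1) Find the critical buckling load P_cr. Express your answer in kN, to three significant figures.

I = a⁴/12 = 49.0⁴/12 = 4.804×10^5 mm⁴
I = 4.804×10^5 mm⁴ = 4.804×10^-7 m⁴
Effective length L_e = K·L = 1 × 7.59 = 7.590 m
P_cr = π²EI / L_e² = π² × 98.7×10⁹ × 4.804×10^-7 / 7.590² = 8.123×10^3 N

P_cr ≈ 8.12 kN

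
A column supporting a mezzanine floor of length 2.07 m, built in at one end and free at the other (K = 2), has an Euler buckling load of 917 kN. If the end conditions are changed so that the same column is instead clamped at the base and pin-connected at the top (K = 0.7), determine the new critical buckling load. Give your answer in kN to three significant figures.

P_cr ∝ 1/K², so P_cr,new = P_cr,old × (K_old/K_new)² = 917 × (2/0.7)²
= 917 × 8.163 = 7490 kN

P_cr ≈ 7490 kN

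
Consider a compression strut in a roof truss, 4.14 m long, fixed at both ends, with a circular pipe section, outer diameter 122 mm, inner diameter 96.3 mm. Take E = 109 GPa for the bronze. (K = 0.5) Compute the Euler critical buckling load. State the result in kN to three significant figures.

d_o = 122 mm, d_i = 96.3 mm
I = π(d_o⁴ − d_i⁴)/64 = π(122⁴ − 96.30⁴)/64 = 6.653×10^6 mm⁴
I = 6.653×10^6 mm⁴ = 6.653×10^-6 m⁴
Effective length L_e = K·L = 0.5 × 4.14 = 2.070 m
P_cr = π²EI / L_e² = π² × 109×10⁹ × 6.653×10^-6 / 2.070² = 1.670×10^6 N

P_cr ≈ 1670 kN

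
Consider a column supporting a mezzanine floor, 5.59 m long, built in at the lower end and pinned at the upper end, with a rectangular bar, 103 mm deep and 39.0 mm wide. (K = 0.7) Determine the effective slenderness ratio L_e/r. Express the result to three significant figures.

For a rectangle r_min = b/√12 = 39.0/√12 = 11.26 mm
L_e = K·L = 0.7 × 5.59 m = 3.913 m = 3913.0 mm
λ = L_e / r_min = 3913.0 / 11.26 = 348

λ ≈ 348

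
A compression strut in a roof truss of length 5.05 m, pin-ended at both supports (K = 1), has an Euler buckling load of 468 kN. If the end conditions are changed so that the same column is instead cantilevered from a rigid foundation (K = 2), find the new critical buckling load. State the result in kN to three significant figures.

P_cr ∝ 1/K², so P_cr,new = P_cr,old × (K_old/K_new)² = 468 × (1/2)²
= 468 × 0.2500 = 117 kN

P_cr ≈ 117 kN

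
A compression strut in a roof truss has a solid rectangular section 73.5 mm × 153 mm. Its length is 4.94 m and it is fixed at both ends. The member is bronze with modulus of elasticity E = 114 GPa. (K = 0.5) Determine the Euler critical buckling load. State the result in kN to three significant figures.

P_cr ≈ 934 kN

Buckling occurs about the weak axis: I_min = h·b³/12 with b = 73.5 mm (the shorter side).
I_min = 153×73.5³/12 = 5.063×10^6 mm⁴
I = 5.063×10^6 mm⁴ = 5.063×10^-6 m⁴
Effective length L_e = K·L = 0.5 × 4.94 = 2.470 m
P_cr = π²EI / L_e² = π² × 114×10⁹ × 5.063×10^-6 / 2.470² = 9.336×10^5 N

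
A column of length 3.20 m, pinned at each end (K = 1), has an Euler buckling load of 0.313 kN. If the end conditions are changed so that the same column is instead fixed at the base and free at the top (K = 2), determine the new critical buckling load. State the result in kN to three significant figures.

P_cr ≈ 0.0782 kN

P_cr ∝ 1/K², so P_cr,new = P_cr,old × (K_old/K_new)² = 0.313 × (1/2)²
= 0.313 × 0.2500 = 0.0782 kN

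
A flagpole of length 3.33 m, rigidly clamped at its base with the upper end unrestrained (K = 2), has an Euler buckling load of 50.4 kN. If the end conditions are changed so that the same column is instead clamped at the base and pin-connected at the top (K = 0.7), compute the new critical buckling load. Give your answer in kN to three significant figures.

P_cr ∝ 1/K², so P_cr,new = P_cr,old × (K_old/K_new)² = 50.4 × (2/0.7)²
= 50.4 × 8.163 = 411 kN

P_cr ≈ 411 kN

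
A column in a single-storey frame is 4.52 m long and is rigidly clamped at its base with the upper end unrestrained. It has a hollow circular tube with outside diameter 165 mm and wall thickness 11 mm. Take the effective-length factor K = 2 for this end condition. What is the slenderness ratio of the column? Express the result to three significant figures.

Inner diameter d_i = 165 − 2×11 = 143.0 mm
I = π(d_o⁴ − d_i⁴)/64 = π(165⁴ − 143.0⁴)/64 = 1.586×10^7 mm⁴
A = 5.322×10^3 mm²;  r_min = √(I/A) = √(1.586×10^7/5.322×10^3) = 54.59 mm
L_e = K·L = 2 × 4.52 m = 9.040 m = 9040.0 mm
λ = L_e / r_min = 9040.0 / 54.59 = 166

λ ≈ 166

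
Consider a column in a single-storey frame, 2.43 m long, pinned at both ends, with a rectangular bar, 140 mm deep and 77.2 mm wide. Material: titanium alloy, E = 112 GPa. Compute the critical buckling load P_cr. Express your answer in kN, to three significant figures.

P_cr ≈ 1000 kN

Buckling occurs about the weak axis: I_min = h·b³/12 with b = 77.2 mm (the shorter side).
I_min = 140×77.2³/12 = 5.368×10^6 mm⁴
I = 5.368×10^6 mm⁴ = 5.368×10^-6 m⁴
Effective length L_e = K·L = 1 × 2.43 = 2.430 m
P_cr = π²EI / L_e² = π² × 112×10⁹ × 5.368×10^-6 / 2.430² = 1.005×10^6 N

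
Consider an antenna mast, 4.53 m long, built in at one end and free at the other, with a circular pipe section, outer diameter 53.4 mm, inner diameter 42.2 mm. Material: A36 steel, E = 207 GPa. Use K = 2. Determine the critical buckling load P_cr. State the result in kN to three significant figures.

d_o = 53.4 mm, d_i = 42.2 mm
I = π(d_o⁴ − d_i⁴)/64 = π(53.4⁴ − 42.20⁴)/64 = 2.435×10^5 mm⁴
I = 2.435×10^5 mm⁴ = 2.435×10^-7 m⁴
Effective length L_e = K·L = 2 × 4.53 = 9.060 m
P_cr = π²EI / L_e² = π² × 207×10⁹ × 2.435×10^-7 / 9.060² = 6.060×10^3 N

P_cr ≈ 6.06 kN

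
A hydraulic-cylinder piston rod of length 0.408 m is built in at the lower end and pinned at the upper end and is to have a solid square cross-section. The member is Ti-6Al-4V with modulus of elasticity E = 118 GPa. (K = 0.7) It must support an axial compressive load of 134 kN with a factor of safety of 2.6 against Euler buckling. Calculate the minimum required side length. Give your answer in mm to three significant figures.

a ≈ 23.3 mm

Required P_cr = n·P = 2.6 × 134 = 348.4 kN
L_e = K·L = 0.7 × 0.408 = 0.2856 m
Required I = P_cr·L_e²/(π²E) = 3.484×10^5 × 0.2856² / (π² × 1.18×10^11) = 2.440×10^-8 m⁴
I_req = 2.440×10^4 mm⁴
Solid square: I = a⁴/12  ⇒  a = (12I)^(1/4) = (12×2.440×10^4)^(1/4) = 23.3 mm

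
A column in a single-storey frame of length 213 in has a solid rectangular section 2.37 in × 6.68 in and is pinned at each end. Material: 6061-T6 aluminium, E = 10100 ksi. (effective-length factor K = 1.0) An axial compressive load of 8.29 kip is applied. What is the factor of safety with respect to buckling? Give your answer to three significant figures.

n ≈ 1.96

Buckling occurs about the weak axis: I_min = h·b³/12 with b = 2.37 in (the shorter side).
I_min = 6.68×2.37³/12 = 7.410 in⁴
Effective length L_e = K·L = 1 × 213 = 213.0 in
P_cr = π²EI / L_e² = π² × 10100×10³ × 7.410 / 213.0² = 1.628×10^4 lb
Factor of safety n = P_cr / P = 16.282 / 8.29 = 1.96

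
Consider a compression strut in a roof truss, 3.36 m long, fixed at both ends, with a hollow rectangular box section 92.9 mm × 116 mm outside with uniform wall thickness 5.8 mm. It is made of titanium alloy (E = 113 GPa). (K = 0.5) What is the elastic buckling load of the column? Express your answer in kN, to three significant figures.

P_cr ≈ 1220 kN

Inner dimensions: h_i = 116 − 2×5.8 = 104.4 mm, b_i = 92.9 − 2×5.8 = 81.30 mm
Weak-axis I_min = (h_o·b_o³ − h_i·b_i³)/12 with b_o = 92.9, b_i = 81.30 mm (shorter outer/inner sides).
I_min = (116×92.9³ − 104.4×81.30³)/12 = 3.075×10^6 mm⁴
I = 3.075×10^6 mm⁴ = 3.075×10^-6 m⁴
Effective length L_e = K·L = 0.5 × 3.36 = 1.680 m
P_cr = π²EI / L_e² = π² × 113×10⁹ × 3.075×10^-6 / 1.680² = 1.215×10^6 N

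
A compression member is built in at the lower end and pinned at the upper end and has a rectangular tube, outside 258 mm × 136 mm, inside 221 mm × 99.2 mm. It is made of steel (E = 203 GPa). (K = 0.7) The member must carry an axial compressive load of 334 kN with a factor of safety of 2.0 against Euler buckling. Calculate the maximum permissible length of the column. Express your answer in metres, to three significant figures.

L_max ≈ 14.9 m

Weak-axis I_min = (h_o·b_o³ − h_i·b_i³)/12 with b_o = 136, b_i = 99.20 mm (shorter outer/inner sides).
I_min = (258×136³ − 221.0×99.20³)/12 = 3.610×10^7 mm⁴
I = 3.610×10^-5 m⁴
Required critical load P_cr = n·P = 2.0 × 334 = 668.0 kN = 6.680×10^5 N
From P_cr = π²EI/(K·L)²:  L = (1/K)·√(π²EI/P_cr) = (1/0.7)·√(π²×2.03×10^11×3.610×10^-5/6.680×10^5)
L = 14.9 m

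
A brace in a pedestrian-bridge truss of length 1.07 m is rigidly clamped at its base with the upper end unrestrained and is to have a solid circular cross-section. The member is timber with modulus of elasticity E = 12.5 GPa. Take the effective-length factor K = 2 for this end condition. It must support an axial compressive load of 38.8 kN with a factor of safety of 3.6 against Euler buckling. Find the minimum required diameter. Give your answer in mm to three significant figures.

Required P_cr = n·P = 3.6 × 38.8 = 139.7 kN
L_e = K·L = 2 × 1.07 = 2.140 m
Required I = P_cr·L_e²/(π²E) = 1.397×10^5 × 2.140² / (π² × 1.25×10^10) = 5.185×10^-6 m⁴
I_req = 5.185×10^6 mm⁴
Solid circle: I = πd⁴/64  ⇒  d = (64I/π)^(1/4) = (64×5.185×10^6/π)^(1/4) = 101 mm

d ≈ 101 mm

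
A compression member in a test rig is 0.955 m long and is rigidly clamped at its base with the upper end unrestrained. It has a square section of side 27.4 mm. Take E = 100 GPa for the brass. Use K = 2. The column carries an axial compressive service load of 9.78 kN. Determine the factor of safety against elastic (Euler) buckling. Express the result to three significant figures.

I = a⁴/12 = 27.4⁴/12 = 4.697×10^4 mm⁴
I = 4.697×10^4 mm⁴ = 4.697×10^-8 m⁴
Effective length L_e = K·L = 2 × 0.955 = 1.910 m
P_cr = π²EI / L_e² = π² × 100×10⁹ × 4.697×10^-8 / 1.910² = 1.271×10^4 N
Factor of safety n = P_cr / P = 12.707 / 9.78 = 1.30

n ≈ 1.30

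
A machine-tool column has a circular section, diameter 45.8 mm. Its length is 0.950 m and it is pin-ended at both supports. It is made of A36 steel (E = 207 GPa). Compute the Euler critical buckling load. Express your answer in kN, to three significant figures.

I = πd⁴/64 = π×45.8⁴/64 = 2.160×10^5 mm⁴
I = 2.160×10^5 mm⁴ = 2.160×10^-7 m⁴
Effective length L_e = K·L = 1 × 0.950 = 0.9500 m
P_cr = π²EI / L_e² = π² × 207×10⁹ × 2.160×10^-7 / 0.9500² = 4.889×10^5 N

P_cr ≈ 489 kN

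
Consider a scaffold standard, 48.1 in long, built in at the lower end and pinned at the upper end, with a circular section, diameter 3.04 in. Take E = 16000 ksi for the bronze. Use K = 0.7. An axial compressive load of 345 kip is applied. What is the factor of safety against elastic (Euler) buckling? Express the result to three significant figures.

I = πd⁴/64 = π×3.04⁴/64 = 4.192 in⁴
Effective length L_e = K·L = 0.7 × 48.1 = 33.67 in
P_cr = π²EI / L_e² = π² × 16000×10³ × 4.192 / 33.67² = 5.840×10^5 lb
Factor of safety n = P_cr / P = 583.98 / 345 = 1.69

n ≈ 1.69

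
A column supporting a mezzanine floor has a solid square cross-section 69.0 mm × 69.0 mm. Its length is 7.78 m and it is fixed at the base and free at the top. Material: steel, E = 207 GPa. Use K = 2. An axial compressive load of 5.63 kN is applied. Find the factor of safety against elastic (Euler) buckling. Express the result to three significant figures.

I = a⁴/12 = 69.0⁴/12 = 1.889×10^6 mm⁴
I = 1.889×10^6 mm⁴ = 1.889×10^-6 m⁴
Effective length L_e = K·L = 2 × 7.78 = 15.56 m
P_cr = π²EI / L_e² = π² × 207×10⁹ × 1.889×10^-6 / 15.56² = 1.594×10^4 N
Factor of safety n = P_cr / P = 15.939 / 5.63 = 2.83

n ≈ 2.83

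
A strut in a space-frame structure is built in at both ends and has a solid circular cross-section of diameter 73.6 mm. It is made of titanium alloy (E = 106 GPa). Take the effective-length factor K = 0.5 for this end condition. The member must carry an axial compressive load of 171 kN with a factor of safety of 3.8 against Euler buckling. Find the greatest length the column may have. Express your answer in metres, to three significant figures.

I = πd⁴/64 = π×73.6⁴/64 = 1.440×10^6 mm⁴
I = 1.440×10^-6 m⁴
Required critical load P_cr = n·P = 3.8 × 171 = 649.8 kN = 6.498×10^5 N
From P_cr = π²EI/(K·L)²:  L = (1/K)·√(π²EI/P_cr) = (1/0.5)·√(π²×1.06×10^11×1.440×10^-6/6.498×10^5)
L = 3.05 m

L_max ≈ 3.05 m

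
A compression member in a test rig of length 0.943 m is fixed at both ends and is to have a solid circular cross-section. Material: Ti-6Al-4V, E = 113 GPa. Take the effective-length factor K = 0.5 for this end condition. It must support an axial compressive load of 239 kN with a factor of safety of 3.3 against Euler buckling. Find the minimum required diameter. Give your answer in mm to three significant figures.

Required P_cr = n·P = 3.3 × 239 = 788.7 kN
L_e = K·L = 0.5 × 0.943 = 0.4715 m
Required I = P_cr·L_e²/(π²E) = 7.887×10^5 × 0.4715² / (π² × 1.13×10^11) = 1.572×10^-7 m⁴
I_req = 1.572×10^5 mm⁴
Solid circle: I = πd⁴/64  ⇒  d = (64I/π)^(1/4) = (64×1.572×10^5/π)^(1/4) = 42.3 mm

d ≈ 42.3 mm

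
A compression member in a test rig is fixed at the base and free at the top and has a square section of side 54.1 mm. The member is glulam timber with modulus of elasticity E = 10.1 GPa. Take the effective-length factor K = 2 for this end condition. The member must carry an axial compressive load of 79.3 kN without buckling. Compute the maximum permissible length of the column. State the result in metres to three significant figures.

I = a⁴/12 = 54.1⁴/12 = 7.139×10^5 mm⁴
I = 7.139×10^-7 m⁴
At the buckling limit P_cr = P = 7.930×10^4 N
From P_cr = π²EI/(K·L)²:  L = (1/K)·√(π²EI/P_cr) = (1/2)·√(π²×1.01×10^10×7.139×10^-7/7.930×10^4)
L = 0.474 m

L_max ≈ 0.474 m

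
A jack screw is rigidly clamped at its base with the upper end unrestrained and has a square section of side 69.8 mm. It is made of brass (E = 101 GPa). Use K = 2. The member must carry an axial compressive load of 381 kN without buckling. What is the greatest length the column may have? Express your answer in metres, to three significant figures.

I = a⁴/12 = 69.8⁴/12 = 1.978×10^6 mm⁴
I = 1.978×10^-6 m⁴
At the buckling limit P_cr = P = 3.810×10^5 N
From P_cr = π²EI/(K·L)²:  L = (1/K)·√(π²EI/P_cr) = (1/2)·√(π²×1.01×10^11×1.978×10^-6/3.810×10^5)
L = 1.14 m

L_max ≈ 1.14 m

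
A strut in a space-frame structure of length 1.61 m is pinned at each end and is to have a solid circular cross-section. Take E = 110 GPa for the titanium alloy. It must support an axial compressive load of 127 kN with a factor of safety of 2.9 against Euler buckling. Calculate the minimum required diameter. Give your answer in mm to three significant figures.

d ≈ 65.1 mm

Required P_cr = n·P = 2.9 × 127 = 368.3 kN
L_e = K·L = 1 × 1.61 = 1.610 m
Required I = P_cr·L_e²/(π²E) = 3.683×10^5 × 1.610² / (π² × 1.10×10^11) = 8.793×10^-7 m⁴
I_req = 8.793×10^5 mm⁴
Solid circle: I = πd⁴/64  ⇒  d = (64I/π)^(1/4) = (64×8.793×10^5/π)^(1/4) = 65.1 mm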